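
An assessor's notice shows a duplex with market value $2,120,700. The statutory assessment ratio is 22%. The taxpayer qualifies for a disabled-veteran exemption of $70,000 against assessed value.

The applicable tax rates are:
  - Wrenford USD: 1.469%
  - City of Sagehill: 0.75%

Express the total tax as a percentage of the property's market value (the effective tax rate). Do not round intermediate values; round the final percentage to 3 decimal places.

0.415%

Assessed value = $2,120,700 × 0.22 = $466,554
Taxable value = $466,554 − $70,000 = $396,554
Wrenford USD: $396,554 × 0.01469 = $5,825.37826
City of Sagehill: $396,554 × 0.0075 = $2,974.155
Total tax = $8,799.53326
Effective rate = $8,799.53326 ÷ $2,120,700 = 0.415% of market value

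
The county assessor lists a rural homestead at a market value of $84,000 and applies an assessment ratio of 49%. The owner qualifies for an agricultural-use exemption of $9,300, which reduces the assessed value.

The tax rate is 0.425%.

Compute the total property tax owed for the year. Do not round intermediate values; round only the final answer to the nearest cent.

Assessed value = $84,000 × 0.49 = $41,160
Taxable value = $41,160 − $9,300 = $31,860
Tax = $31,860 × 0.00425 = $135.405

$135.41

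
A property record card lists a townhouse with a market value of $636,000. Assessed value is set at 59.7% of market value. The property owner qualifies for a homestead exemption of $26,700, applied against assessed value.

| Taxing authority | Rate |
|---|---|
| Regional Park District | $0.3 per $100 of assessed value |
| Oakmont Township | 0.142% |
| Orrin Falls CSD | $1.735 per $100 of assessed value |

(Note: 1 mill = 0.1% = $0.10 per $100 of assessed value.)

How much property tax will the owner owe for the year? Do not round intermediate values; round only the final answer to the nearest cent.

$7,684.64

Assessed value = $636,000 × 0.597 = $379,692
Taxable value = $379,692 − $26,700 = $352,992
Regional Park District: $352,992 × 0.003 = $1,058.976
Oakmont Township: $352,992 × 0.00142 = $501.24864
Orrin Falls CSD: $352,992 × 0.01735 = $6,124.4112
Total = $7,684.63584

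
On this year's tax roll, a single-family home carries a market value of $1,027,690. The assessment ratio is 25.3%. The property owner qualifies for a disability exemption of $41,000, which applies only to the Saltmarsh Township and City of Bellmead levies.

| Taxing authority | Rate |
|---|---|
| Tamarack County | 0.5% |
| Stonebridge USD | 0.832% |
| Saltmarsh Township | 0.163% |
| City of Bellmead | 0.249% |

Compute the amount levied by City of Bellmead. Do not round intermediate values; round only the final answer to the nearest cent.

Assessed value = $1,027,690 × 0.253 = $260,005.57
City of Bellmead taxable value = $260,005.57 − $41,000 = $219,005.57
City of Bellmead levy = $219,005.57 × 0.00249 = $545.3238693

$545.32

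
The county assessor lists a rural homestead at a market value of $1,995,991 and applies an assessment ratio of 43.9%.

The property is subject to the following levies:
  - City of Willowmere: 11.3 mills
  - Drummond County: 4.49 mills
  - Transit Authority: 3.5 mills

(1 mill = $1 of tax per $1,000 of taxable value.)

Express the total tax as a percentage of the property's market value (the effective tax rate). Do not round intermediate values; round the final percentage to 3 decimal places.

Assessed value = $1,995,991 × 0.439 = $876,240.049
City of Willowmere: $876,240.049 × 0.0113 = $9,901.5125537
Drummond County: $876,240.049 × 0.00449 = $3,934.31782001
Transit Authority: $876,240.049 × 0.0035 = $3,066.8401715
Total tax = $16,902.67054521
Effective rate = $16,902.67054521 ÷ $1,995,991 = 0.847% of market value

0.847%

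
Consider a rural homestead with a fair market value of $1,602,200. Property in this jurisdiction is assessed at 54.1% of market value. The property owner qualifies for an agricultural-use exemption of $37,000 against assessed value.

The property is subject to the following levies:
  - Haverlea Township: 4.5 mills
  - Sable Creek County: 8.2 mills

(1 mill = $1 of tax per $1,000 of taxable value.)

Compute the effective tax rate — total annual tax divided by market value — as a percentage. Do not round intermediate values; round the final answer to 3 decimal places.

0.658%

Assessed value = $1,602,200 × 0.541 = $866,790.2
Taxable value = $866,790.2 − $37,000 = $829,790.2
Haverlea Township: $829,790.2 × 0.0045 = $3,734.0559
Sable Creek County: $829,790.2 × 0.0082 = $6,804.27964
Total tax = $10,538.33554
Effective rate = $10,538.33554 ÷ $1,602,200 = 0.658% of market value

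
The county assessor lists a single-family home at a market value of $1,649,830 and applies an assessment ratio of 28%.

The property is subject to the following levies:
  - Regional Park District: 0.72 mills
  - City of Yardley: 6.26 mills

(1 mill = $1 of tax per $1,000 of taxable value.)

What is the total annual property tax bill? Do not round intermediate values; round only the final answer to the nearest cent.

Assessed value = $1,649,830 × 0.28 = $461,952.4
Regional Park District: $461,952.4 × 0.00072 = $332.605728
City of Yardley: $461,952.4 × 0.00626 = $2,891.822024
Total = $332.605728 + $2,891.822024 = $3,224.427752

$3,224.43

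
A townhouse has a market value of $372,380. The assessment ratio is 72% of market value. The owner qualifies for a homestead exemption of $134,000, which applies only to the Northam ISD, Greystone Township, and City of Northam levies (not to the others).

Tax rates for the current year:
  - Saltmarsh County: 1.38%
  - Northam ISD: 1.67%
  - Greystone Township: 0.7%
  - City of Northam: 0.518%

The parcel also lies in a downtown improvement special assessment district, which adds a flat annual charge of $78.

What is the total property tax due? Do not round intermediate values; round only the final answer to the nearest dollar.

$7,651

Assessed value = $372,380 × 0.72 = $268,113.6
Saltmarsh County: $268,113.6 × 0.0138 = $3,699.96768
Northam ISD: ($268,113.6 − $134,000) × 0.0167 = $134,113.6 × 0.0167 = $2,239.69712
Greystone Township: ($268,113.6 − $134,000) × 0.007 = $134,113.6 × 0.007 = $938.7952
City of Northam: ($268,113.6 − $134,000) × 0.00518 = $134,113.6 × 0.00518 = $694.708448
Levies subtotal = $7,573.168448
Total = $7,573.168448 + $78 = $7,651.168448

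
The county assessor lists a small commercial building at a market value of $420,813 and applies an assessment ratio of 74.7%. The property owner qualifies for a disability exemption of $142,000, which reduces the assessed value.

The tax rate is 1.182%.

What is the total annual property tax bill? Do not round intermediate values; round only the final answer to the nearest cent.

$2,037.15

Assessed value = $420,813 × 0.747 = $314,347.311
Taxable value = $314,347.311 − $142,000 = $172,347.311
Tax = $172,347.311 × 0.01182 = $2,037.14521602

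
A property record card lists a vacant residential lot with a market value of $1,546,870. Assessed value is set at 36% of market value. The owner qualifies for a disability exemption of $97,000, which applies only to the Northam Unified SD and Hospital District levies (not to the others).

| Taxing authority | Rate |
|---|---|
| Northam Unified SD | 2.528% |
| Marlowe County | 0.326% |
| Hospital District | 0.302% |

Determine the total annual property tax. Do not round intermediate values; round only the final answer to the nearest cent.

Assessed value = $1,546,870 × 0.36 = $556,873.2
Northam Unified SD: ($556,873.2 − $97,000) × 0.02528 = $459,873.2 × 0.02528 = $11,625.594496
Marlowe County: $556,873.2 × 0.00326 = $1,815.406632
Hospital District: ($556,873.2 − $97,000) × 0.00302 = $459,873.2 × 0.00302 = $1,388.817064
Total = $14,829.818192

$14,829.82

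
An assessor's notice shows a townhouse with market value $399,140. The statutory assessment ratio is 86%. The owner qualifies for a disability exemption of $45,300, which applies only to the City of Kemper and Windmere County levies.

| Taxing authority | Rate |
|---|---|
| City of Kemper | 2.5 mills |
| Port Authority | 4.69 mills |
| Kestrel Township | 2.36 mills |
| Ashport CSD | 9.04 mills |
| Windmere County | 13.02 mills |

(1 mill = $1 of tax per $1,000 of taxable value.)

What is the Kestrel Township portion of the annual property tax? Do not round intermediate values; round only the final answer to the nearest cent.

Assessed value = $399,140 × 0.86 = $343,260.4
Kestrel Township taxable value = $343,260.4 (exemption does not apply)
Kestrel Township levy = $343,260.4 × 0.00236 = $810.094544

$810.09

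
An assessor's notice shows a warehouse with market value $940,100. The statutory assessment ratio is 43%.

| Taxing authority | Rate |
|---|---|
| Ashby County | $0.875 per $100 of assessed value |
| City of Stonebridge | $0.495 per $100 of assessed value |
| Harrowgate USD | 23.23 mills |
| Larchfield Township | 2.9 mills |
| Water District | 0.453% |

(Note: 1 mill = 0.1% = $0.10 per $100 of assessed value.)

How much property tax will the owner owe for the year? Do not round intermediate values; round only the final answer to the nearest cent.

Assessed value = $940,100 × 0.43 = $404,243
Ashby County: $404,243 × 0.00875 = $3,537.12625
City of Stonebridge: $404,243 × 0.00495 = $2,001.00285
Harrowgate USD: $404,243 × 0.02323 = $9,390.56489
Larchfield Township: $404,243 × 0.0029 = $1,172.3047
Water District: $404,243 × 0.00453 = $1,831.22079
Total = $17,932.21948

$17,932.22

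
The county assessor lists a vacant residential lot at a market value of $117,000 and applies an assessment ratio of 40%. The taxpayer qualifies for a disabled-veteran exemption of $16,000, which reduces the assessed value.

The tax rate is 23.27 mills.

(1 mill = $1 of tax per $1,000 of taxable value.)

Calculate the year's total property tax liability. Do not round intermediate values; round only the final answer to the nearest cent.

$716.72

Assessed value = $117,000 × 0.4 = $46,800
Taxable value = $46,800 − $16,000 = $30,800
Tax = $30,800 × 0.02327 = $716.716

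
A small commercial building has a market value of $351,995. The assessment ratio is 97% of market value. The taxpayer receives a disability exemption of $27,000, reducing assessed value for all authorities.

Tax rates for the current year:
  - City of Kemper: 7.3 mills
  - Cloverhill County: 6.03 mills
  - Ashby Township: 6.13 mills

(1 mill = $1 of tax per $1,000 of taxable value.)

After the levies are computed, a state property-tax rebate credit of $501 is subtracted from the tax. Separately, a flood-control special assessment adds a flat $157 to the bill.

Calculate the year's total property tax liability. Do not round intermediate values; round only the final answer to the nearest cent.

Assessed value = $351,995 × 0.97 = $341,435.15
Taxable value = $341,435.15 − $27,000 = $314,435.15
City of Kemper: $314,435.15 × 0.0073 = $2,295.376595
Cloverhill County: $314,435.15 × 0.00603 = $1,896.0439545
Ashby Township: $314,435.15 × 0.00613 = $1,927.4874695
Levies subtotal = $6,118.908019
After credit = $6,118.908019 − $501 = $5,617.908019
Total = $5,617.908019 + $157 = $5,774.908019

$5,774.91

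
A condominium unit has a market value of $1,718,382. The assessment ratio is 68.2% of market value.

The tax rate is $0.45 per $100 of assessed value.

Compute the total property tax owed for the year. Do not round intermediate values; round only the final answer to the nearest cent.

Assessed value = $1,718,382 × 0.682 = $1,171,936.524
Tax = $1,171,936.524 × 0.0045 = $5,273.714358

$5,273.71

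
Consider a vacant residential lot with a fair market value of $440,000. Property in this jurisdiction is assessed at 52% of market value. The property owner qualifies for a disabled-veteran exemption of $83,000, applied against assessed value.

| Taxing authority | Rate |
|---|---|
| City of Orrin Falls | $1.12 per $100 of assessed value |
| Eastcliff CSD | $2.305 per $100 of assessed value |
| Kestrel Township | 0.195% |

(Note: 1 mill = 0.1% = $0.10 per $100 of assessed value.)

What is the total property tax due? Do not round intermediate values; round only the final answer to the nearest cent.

$5,277.96

Assessed value = $440,000 × 0.52 = $228,800
Taxable value = $228,800 − $83,000 = $145,800
City of Orrin Falls: $145,800 × 0.0112 = $1,632.96
Eastcliff CSD: $145,800 × 0.02305 = $3,360.69
Kestrel Township: $145,800 × 0.00195 = $284.31
Total = $5,277.96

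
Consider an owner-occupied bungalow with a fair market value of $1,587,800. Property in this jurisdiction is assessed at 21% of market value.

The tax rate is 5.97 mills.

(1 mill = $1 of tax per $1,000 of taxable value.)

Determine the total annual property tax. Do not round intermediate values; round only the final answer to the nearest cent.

Assessed value = $1,587,800 × 0.21 = $333,438
Tax = $333,438 × 0.00597 = $1,990.62486

$1,990.62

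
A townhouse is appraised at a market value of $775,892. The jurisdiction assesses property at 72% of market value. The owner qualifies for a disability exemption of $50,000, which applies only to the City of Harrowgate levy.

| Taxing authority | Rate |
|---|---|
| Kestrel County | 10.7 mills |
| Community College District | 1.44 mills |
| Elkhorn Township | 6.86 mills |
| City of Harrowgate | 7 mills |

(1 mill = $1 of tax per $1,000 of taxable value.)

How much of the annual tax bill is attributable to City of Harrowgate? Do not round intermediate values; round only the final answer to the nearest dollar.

$3,560

Assessed value = $775,892 × 0.72 = $558,642.24
City of Harrowgate taxable value = $558,642.24 − $50,000 = $508,642.24
City of Harrowgate levy = $508,642.24 × 0.007 = $3,560.49568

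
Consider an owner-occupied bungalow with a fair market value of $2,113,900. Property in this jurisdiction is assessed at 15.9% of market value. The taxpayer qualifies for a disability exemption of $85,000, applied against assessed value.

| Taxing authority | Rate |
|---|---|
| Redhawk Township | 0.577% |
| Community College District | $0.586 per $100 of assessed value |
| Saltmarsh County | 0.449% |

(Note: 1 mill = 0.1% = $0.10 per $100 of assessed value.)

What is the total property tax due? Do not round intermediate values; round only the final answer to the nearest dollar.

$4,048

Assessed value = $2,113,900 × 0.159 = $336,110.1
Taxable value = $336,110.1 − $85,000 = $251,110.1
Redhawk Township: $251,110.1 × 0.00577 = $1,448.905277
Community College District: $251,110.1 × 0.00586 = $1,471.505186
Saltmarsh County: $251,110.1 × 0.00449 = $1,127.484349
Total = $4,047.894812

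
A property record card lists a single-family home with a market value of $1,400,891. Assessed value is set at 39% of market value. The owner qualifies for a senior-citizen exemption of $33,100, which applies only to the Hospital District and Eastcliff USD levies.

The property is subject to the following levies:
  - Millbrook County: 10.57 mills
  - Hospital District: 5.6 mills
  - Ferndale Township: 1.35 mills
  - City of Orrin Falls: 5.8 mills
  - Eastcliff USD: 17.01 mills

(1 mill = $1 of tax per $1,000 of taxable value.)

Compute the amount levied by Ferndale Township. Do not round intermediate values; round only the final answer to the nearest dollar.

$738

Assessed value = $1,400,891 × 0.39 = $546,347.49
Ferndale Township taxable value = $546,347.49 (exemption does not apply)
Ferndale Township levy = $546,347.49 × 0.00135 = $737.5691115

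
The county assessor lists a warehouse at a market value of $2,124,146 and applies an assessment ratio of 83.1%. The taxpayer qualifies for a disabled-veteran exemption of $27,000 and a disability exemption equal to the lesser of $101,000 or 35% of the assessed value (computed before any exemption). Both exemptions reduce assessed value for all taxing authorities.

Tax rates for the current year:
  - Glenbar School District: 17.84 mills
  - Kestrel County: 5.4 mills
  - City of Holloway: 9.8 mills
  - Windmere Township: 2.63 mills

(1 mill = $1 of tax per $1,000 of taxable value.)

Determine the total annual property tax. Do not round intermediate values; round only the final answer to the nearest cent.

Assessed value = $2,124,146 × 0.831 = $1,765,165.326
Disability exemption = min($101,000, 35% × $1,765,165.326) = min($101,000, $617,807.8641) = $101,000 (dollar cap binds)
Taxable value = $1,765,165.326 − $27,000 − $101,000 = $1,637,165.326
Glenbar School District: $1,637,165.326 × 0.01784 = $29,207.02941584
Kestrel County: $1,637,165.326 × 0.0054 = $8,840.6927604
City of Holloway: $1,637,165.326 × 0.0098 = $16,044.2201948
Windmere Township: $1,637,165.326 × 0.00263 = $4,305.74480738
Total = $58,397.68717842

$58,397.69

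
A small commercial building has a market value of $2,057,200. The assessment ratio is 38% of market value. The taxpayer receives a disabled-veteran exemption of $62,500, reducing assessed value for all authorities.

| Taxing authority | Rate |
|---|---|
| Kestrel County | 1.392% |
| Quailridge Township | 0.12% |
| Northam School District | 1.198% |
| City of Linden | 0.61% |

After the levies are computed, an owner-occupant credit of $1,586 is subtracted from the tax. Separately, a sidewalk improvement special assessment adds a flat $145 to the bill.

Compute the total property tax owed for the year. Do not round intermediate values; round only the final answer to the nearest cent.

Assessed value = $2,057,200 × 0.38 = $781,736
Taxable value = $781,736 − $62,500 = $719,236
Kestrel County: $719,236 × 0.01392 = $10,011.76512
Quailridge Township: $719,236 × 0.0012 = $863.0832
Northam School District: $719,236 × 0.01198 = $8,616.44728
City of Linden: $719,236 × 0.0061 = $4,387.3396
Levies subtotal = $23,878.6352
After credit = $23,878.6352 − $1,586 = $22,292.6352
Total = $22,292.6352 + $145 = $22,437.6352

$22,437.64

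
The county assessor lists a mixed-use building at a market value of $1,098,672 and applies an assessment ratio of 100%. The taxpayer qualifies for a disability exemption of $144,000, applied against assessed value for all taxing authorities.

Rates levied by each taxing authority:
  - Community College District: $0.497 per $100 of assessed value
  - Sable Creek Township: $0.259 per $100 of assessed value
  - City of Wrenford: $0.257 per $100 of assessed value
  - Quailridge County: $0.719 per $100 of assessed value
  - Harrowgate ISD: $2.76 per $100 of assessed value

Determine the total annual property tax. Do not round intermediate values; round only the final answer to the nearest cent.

$42,883.87

Assessed value = $1,098,672 × 1 = $1,098,672
Taxable value = $1,098,672 − $144,000 = $954,672
Community College District: $954,672 × 0.00497 = $4,744.71984
Sable Creek Township: $954,672 × 0.00259 = $2,472.60048
City of Wrenford: $954,672 × 0.00257 = $2,453.50704
Quailridge County: $954,672 × 0.00719 = $6,864.09168
Harrowgate ISD: $954,672 × 0.0276 = $26,348.9472
Total = $4,744.71984 + $2,472.60048 + $2,453.50704 + $6,864.09168 + $26,348.9472 = $42,883.86624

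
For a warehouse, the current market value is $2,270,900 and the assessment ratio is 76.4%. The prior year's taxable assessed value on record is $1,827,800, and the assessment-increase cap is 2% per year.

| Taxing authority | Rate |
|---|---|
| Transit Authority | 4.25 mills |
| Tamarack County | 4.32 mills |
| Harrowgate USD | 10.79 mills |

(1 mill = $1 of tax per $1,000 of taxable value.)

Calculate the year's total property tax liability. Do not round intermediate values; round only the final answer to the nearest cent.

Uncapped assessed value = $2,270,900 × 0.764 = $1,734,967.6
Cap limit = $1,827,800 × 1.02 = $1,864,356
Taxable assessed value = min($1,734,967.6, $1,864,356) = $1,734,967.6 (cap does not bind)
Transit Authority: $1,734,967.6 × 0.00425 = $7,373.6123
Tamarack County: $1,734,967.6 × 0.00432 = $7,495.060032
Harrowgate USD: $1,734,967.6 × 0.01079 = $18,720.300404
Total = $33,588.972736

$33,588.97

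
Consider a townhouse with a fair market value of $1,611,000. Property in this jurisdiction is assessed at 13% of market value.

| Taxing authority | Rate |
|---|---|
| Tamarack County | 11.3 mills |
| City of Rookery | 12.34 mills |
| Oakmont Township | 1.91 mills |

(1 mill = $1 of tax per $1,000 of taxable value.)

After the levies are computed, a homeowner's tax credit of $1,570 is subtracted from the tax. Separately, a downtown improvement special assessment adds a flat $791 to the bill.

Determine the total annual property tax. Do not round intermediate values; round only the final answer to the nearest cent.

Assessed value = $1,611,000 × 0.13 = $209,430
Tamarack County: $209,430 × 0.0113 = $2,366.559
City of Rookery: $209,430 × 0.01234 = $2,584.3662
Oakmont Township: $209,430 × 0.00191 = $400.0113
Levies subtotal = $5,350.9365
After credit = $5,350.9365 − $1,570 = $3,780.9365
Total = $3,780.9365 + $791 = $4,571.9365

$4,571.94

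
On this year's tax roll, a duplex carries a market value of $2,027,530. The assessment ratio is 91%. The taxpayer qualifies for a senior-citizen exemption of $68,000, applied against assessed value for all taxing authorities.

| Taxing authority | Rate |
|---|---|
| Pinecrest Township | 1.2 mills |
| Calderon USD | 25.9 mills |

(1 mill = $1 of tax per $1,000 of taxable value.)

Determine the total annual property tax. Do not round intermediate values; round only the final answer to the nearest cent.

Assessed value = $2,027,530 × 0.91 = $1,845,052.3
Taxable value = $1,845,052.3 − $68,000 = $1,777,052.3
Pinecrest Township: $1,777,052.3 × 0.0012 = $2,132.46276
Calderon USD: $1,777,052.3 × 0.0259 = $46,025.65457
Total = $2,132.46276 + $46,025.65457 = $48,158.11733

$48,158.12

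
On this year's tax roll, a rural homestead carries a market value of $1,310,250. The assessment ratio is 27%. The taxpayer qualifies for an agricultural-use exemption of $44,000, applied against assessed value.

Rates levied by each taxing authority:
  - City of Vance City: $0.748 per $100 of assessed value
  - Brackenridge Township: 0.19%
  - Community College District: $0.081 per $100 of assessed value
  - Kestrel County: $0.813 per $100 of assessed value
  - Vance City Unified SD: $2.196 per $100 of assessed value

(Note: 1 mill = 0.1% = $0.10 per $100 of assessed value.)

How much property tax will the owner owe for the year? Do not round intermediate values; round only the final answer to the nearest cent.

Assessed value = $1,310,250 × 0.27 = $353,767.5
Taxable value = $353,767.5 − $44,000 = $309,767.5
City of Vance City: $309,767.5 × 0.00748 = $2,317.0609
Brackenridge Township: $309,767.5 × 0.0019 = $588.55825
Community College District: $309,767.5 × 0.00081 = $250.911675
Kestrel County: $309,767.5 × 0.00813 = $2,518.409775
Vance City Unified SD: $309,767.5 × 0.02196 = $6,802.4943
Total = $12,477.4349

$12,477.43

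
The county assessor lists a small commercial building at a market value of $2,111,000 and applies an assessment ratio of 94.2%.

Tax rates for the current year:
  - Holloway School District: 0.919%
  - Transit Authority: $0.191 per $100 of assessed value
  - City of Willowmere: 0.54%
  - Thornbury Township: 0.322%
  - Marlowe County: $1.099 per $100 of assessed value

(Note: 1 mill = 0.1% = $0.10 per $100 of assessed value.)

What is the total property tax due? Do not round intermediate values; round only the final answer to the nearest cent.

$61,068.74

Assessed value = $2,111,000 × 0.942 = $1,988,562
Holloway School District: $1,988,562 × 0.00919 = $18,274.88478
Transit Authority: $1,988,562 × 0.00191 = $3,798.15342
City of Willowmere: $1,988,562 × 0.0054 = $10,738.2348
Thornbury Township: $1,988,562 × 0.00322 = $6,403.16964
Marlowe County: $1,988,562 × 0.01099 = $21,854.29638
Total = $61,068.73902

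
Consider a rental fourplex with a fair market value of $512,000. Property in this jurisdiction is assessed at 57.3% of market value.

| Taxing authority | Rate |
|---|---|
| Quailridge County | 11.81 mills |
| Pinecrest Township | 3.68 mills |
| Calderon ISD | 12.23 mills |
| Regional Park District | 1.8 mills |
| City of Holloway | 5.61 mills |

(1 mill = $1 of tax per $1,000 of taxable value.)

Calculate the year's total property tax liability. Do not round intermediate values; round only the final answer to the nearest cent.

Assessed value = $512,000 × 0.573 = $293,376
Quailridge County: $293,376 × 0.01181 = $3,464.77056
Pinecrest Township: $293,376 × 0.00368 = $1,079.62368
Calderon ISD: $293,376 × 0.01223 = $3,587.98848
Regional Park District: $293,376 × 0.0018 = $528.0768
City of Holloway: $293,376 × 0.00561 = $1,645.83936
Total = $3,464.77056 + $1,079.62368 + $3,587.98848 + $528.0768 + $1,645.83936 = $10,306.29888

$10,306.30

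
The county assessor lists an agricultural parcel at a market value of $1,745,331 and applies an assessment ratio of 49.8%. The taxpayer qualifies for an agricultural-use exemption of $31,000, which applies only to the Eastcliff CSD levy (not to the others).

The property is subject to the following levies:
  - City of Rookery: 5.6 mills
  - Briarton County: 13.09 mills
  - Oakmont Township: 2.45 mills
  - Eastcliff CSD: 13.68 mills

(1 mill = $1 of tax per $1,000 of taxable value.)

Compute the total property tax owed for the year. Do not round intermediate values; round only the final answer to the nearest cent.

Assessed value = $1,745,331 × 0.498 = $869,174.838
City of Rookery: $869,174.838 × 0.0056 = $4,867.3790928
Briarton County: $869,174.838 × 0.01309 = $11,377.49862942
Oakmont Township: $869,174.838 × 0.00245 = $2,129.4783531
Eastcliff CSD: ($869,174.838 − $31,000) × 0.01368 = $838,174.838 × 0.01368 = $11,466.23178384
Total = $29,840.58785916

$29,840.59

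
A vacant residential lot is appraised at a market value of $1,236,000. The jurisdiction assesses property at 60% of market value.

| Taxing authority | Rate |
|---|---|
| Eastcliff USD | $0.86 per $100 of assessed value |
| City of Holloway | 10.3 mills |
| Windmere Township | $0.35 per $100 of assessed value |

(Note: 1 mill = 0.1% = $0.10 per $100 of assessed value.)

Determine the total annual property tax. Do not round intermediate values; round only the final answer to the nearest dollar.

$16,612

Assessed value = $1,236,000 × 0.6 = $741,600
Eastcliff USD: $741,600 × 0.0086 = $6,377.76
City of Holloway: $741,600 × 0.0103 = $7,638.48
Windmere Township: $741,600 × 0.0035 = $2,595.6
Total = $16,611.84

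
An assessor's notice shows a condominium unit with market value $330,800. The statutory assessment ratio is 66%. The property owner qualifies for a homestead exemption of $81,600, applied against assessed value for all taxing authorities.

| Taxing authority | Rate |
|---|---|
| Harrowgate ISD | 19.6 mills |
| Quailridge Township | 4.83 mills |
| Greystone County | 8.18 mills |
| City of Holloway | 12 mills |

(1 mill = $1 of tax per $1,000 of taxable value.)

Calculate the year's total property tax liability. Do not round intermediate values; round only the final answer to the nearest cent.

$6,099.44

Assessed value = $330,800 × 0.66 = $218,328
Taxable value = $218,328 − $81,600 = $136,728
Harrowgate ISD: $136,728 × 0.0196 = $2,679.8688
Quailridge Township: $136,728 × 0.00483 = $660.39624
Greystone County: $136,728 × 0.00818 = $1,118.43504
City of Holloway: $136,728 × 0.012 = $1,640.736
Total = $2,679.8688 + $660.39624 + $1,118.43504 + $1,640.736 = $6,099.43608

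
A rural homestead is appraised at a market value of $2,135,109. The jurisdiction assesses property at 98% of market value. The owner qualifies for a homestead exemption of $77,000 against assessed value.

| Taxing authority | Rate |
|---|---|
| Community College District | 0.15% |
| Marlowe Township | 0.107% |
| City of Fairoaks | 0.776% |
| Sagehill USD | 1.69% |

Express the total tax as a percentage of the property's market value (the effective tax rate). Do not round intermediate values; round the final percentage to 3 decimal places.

Assessed value = $2,135,109 × 0.98 = $2,092,406.82
Taxable value = $2,092,406.82 − $77,000 = $2,015,406.82
Community College District: $2,015,406.82 × 0.0015 = $3,023.11023
Marlowe Township: $2,015,406.82 × 0.00107 = $2,156.4852974
City of Fairoaks: $2,015,406.82 × 0.00776 = $15,639.5569232
Sagehill USD: $2,015,406.82 × 0.0169 = $34,060.375258
Total tax = $54,879.5277086
Effective rate = $54,879.5277086 ÷ $2,135,109 = 2.570% of market value

2.570%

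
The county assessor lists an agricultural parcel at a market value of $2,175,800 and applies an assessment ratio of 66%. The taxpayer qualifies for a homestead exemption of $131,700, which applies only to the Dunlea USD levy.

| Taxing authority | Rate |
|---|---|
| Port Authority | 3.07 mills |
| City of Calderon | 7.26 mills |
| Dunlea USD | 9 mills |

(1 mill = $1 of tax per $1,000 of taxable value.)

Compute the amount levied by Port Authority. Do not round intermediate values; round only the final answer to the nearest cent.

$4,408.61

Assessed value = $2,175,800 × 0.66 = $1,436,028
Port Authority taxable value = $1,436,028 (exemption does not apply)
Port Authority levy = $1,436,028 × 0.00307 = $4,408.60596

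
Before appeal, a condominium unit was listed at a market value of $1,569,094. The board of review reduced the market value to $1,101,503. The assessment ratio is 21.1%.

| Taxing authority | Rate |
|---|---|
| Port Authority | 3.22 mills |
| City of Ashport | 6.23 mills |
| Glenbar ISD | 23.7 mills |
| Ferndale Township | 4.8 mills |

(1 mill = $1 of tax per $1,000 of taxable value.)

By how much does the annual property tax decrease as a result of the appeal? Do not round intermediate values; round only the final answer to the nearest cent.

Old assessed value = $1,569,094 × 0.211 = $331,078.834
New assessed value = $1,101,503 × 0.211 = $232,417.133
Combined rate = 0.00322 + 0.00623 + 0.0237 + 0.0048 = 0.03795
Old tax = $331,078.834 × 0.03795 = $12,564.4417503
New tax = $232,417.133 × 0.03795 = $8,820.23019735
Reduction = $12,564.4417503 − $8,820.23019735 = $3,744.21155295

$3,744.21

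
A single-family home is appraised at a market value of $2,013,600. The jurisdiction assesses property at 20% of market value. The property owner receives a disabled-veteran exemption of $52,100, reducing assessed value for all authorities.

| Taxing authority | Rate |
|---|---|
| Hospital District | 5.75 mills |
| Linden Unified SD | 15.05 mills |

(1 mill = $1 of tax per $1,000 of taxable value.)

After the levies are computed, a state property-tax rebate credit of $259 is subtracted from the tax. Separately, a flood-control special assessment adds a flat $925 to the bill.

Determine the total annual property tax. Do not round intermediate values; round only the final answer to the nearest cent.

$7,958.90

Assessed value = $2,013,600 × 0.2 = $402,720
Taxable value = $402,720 − $52,100 = $350,620
Hospital District: $350,620 × 0.00575 = $2,016.065
Linden Unified SD: $350,620 × 0.01505 = $5,276.831
Levies subtotal = $7,292.896
After credit = $7,292.896 − $259 = $7,033.896
Total = $7,033.896 + $925 = $7,958.896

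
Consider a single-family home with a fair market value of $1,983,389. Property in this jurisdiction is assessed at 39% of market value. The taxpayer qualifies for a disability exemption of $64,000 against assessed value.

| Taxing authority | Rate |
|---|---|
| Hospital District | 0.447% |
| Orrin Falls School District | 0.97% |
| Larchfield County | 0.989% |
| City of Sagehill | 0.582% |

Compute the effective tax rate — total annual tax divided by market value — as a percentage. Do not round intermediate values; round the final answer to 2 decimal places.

1.07%

Assessed value = $1,983,389 × 0.39 = $773,521.71
Taxable value = $773,521.71 − $64,000 = $709,521.71
Hospital District: $709,521.71 × 0.00447 = $3,171.5620437
Orrin Falls School District: $709,521.71 × 0.0097 = $6,882.360587
Larchfield County: $709,521.71 × 0.00989 = $7,017.1697119
City of Sagehill: $709,521.71 × 0.00582 = $4,129.4163522
Total tax = $21,200.5086948
Effective rate = $21,200.5086948 ÷ $1,983,389 = 1.07% of market value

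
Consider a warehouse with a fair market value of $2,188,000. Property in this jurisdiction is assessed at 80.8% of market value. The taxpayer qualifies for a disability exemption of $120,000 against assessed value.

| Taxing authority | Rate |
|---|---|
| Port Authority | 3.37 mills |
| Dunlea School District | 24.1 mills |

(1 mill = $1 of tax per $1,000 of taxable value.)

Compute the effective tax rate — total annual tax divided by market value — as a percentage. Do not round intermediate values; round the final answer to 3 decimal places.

2.069%

Assessed value = $2,188,000 × 0.808 = $1,767,904
Taxable value = $1,767,904 − $120,000 = $1,647,904
Port Authority: $1,647,904 × 0.00337 = $5,553.43648
Dunlea School District: $1,647,904 × 0.0241 = $39,714.4864
Total tax = $45,267.92288
Effective rate = $45,267.92288 ÷ $2,188,000 = 2.069% of market value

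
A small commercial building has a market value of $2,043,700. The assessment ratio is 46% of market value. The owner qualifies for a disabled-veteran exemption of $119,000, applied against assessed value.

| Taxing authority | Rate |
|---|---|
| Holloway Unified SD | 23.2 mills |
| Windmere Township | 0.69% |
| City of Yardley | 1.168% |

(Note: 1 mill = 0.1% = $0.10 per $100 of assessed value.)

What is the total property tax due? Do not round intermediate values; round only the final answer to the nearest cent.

Assessed value = $2,043,700 × 0.46 = $940,102
Taxable value = $940,102 − $119,000 = $821,102
Holloway Unified SD: $821,102 × 0.0232 = $19,049.5664
Windmere Township: $821,102 × 0.0069 = $5,665.6038
City of Yardley: $821,102 × 0.01168 = $9,590.47136
Total = $34,305.64156

$34,305.64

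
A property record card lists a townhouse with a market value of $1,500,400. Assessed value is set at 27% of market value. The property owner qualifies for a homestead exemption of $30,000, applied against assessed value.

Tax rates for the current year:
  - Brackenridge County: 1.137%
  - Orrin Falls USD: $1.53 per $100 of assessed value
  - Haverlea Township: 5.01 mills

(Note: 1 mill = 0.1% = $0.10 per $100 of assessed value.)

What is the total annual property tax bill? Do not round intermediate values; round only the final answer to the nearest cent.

Assessed value = $1,500,400 × 0.27 = $405,108
Taxable value = $405,108 − $30,000 = $375,108
Brackenridge County: $375,108 × 0.01137 = $4,264.97796
Orrin Falls USD: $375,108 × 0.0153 = $5,739.1524
Haverlea Township: $375,108 × 0.00501 = $1,879.29108
Total = $11,883.42144

$11,883.42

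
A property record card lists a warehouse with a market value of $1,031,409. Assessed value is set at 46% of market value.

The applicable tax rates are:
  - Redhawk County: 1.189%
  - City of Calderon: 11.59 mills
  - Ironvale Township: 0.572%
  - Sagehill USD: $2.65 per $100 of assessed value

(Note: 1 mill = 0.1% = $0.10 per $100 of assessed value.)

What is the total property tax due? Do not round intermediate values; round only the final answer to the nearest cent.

Assessed value = $1,031,409 × 0.46 = $474,448.14
Redhawk County: $474,448.14 × 0.01189 = $5,641.1883846
City of Calderon: $474,448.14 × 0.01159 = $5,498.8539426
Ironvale Township: $474,448.14 × 0.00572 = $2,713.8433608
Sagehill USD: $474,448.14 × 0.0265 = $12,572.87571
Total = $26,426.761398

$26,426.76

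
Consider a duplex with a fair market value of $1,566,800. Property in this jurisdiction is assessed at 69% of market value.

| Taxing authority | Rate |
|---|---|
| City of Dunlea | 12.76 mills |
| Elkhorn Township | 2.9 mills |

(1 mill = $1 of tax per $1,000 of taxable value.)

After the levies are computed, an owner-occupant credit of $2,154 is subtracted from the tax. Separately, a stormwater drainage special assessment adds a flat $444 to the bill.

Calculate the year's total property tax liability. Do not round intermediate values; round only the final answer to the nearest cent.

$15,219.90

Assessed value = $1,566,800 × 0.69 = $1,081,092
City of Dunlea: $1,081,092 × 0.01276 = $13,794.73392
Elkhorn Township: $1,081,092 × 0.0029 = $3,135.1668
Levies subtotal = $16,929.90072
After credit = $16,929.90072 − $2,154 = $14,775.90072
Total = $14,775.90072 + $444 = $15,219.90072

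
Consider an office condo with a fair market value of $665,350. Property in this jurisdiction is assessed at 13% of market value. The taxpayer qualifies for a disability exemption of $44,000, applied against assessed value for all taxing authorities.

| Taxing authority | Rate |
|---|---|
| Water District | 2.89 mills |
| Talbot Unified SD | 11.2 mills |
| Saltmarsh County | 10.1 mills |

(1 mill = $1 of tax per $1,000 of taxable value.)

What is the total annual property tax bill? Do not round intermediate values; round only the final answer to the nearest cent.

Assessed value = $665,350 × 0.13 = $86,495.5
Taxable value = $86,495.5 − $44,000 = $42,495.5
Water District: $42,495.5 × 0.00289 = $122.811995
Talbot Unified SD: $42,495.5 × 0.0112 = $475.9496
Saltmarsh County: $42,495.5 × 0.0101 = $429.20455
Total = $122.811995 + $475.9496 + $429.20455 = $1,027.966145

$1,027.97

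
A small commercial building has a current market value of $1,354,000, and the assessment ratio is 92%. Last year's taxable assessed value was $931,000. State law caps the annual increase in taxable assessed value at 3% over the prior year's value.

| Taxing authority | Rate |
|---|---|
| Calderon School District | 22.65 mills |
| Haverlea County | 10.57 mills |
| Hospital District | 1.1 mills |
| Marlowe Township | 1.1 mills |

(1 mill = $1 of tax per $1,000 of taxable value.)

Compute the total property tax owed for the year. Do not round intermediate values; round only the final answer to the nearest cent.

Uncapped assessed value = $1,354,000 × 0.92 = $1,245,680
Cap limit = $931,000 × 1.03 = $958,930
Taxable assessed value = min($1,245,680, $958,930) = $958,930 (cap binds)
Calderon School District: $958,930 × 0.02265 = $21,719.7645
Haverlea County: $958,930 × 0.01057 = $10,135.8901
Hospital District: $958,930 × 0.0011 = $1,054.823
Marlowe Township: $958,930 × 0.0011 = $1,054.823
Total = $33,965.3006

$33,965.30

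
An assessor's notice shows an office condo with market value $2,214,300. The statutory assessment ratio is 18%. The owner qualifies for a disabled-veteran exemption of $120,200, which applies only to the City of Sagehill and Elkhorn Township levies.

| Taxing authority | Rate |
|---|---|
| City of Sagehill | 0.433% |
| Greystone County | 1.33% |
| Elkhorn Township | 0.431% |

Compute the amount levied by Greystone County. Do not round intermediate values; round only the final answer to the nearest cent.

Assessed value = $2,214,300 × 0.18 = $398,574
Greystone County taxable value = $398,574 (exemption does not apply)
Greystone County levy = $398,574 × 0.0133 = $5,301.0342

$5,301.03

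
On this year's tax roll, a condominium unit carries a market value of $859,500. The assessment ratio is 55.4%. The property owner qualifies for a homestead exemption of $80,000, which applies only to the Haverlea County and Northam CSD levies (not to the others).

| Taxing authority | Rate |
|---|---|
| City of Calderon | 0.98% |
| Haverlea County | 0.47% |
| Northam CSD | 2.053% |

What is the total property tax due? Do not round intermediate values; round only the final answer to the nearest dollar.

$14,662

Assessed value = $859,500 × 0.554 = $476,163
City of Calderon: $476,163 × 0.0098 = $4,666.3974
Haverlea County: ($476,163 − $80,000) × 0.0047 = $396,163 × 0.0047 = $1,861.9661
Northam CSD: ($476,163 − $80,000) × 0.02053 = $396,163 × 0.02053 = $8,133.22639
Total = $14,661.58989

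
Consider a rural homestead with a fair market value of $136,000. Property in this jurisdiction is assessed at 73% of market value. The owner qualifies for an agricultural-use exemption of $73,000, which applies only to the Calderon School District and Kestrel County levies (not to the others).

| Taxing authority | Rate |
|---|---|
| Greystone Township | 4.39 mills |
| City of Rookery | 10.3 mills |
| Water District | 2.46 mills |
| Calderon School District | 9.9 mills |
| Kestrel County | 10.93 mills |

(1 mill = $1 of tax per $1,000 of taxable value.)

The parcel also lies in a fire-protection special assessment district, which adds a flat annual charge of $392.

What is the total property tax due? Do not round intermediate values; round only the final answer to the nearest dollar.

$2,642

Assessed value = $136,000 × 0.73 = $99,280
Greystone Township: $99,280 × 0.00439 = $435.8392
City of Rookery: $99,280 × 0.0103 = $1,022.584
Water District: $99,280 × 0.00246 = $244.2288
Calderon School District: ($99,280 − $73,000) × 0.0099 = $26,280 × 0.0099 = $260.172
Kestrel County: ($99,280 − $73,000) × 0.01093 = $26,280 × 0.01093 = $287.2404
Levies subtotal = $2,250.0644
Total = $2,250.0644 + $392 = $2,642.0644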